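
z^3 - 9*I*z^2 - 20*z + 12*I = (z - 6*I)*(z - 2*I)*(z - I)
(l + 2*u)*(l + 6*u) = l^2 + 8*l*u + 12*u^2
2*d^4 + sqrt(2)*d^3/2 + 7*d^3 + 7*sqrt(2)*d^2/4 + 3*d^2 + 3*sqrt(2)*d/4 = d*(d + 3)*(sqrt(2)*d + 1/2)*(sqrt(2)*d + sqrt(2)/2)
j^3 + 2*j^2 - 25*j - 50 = (j - 5)*(j + 2)*(j + 5)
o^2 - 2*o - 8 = (o - 4)*(o + 2)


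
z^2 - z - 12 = (z - 4)*(z + 3)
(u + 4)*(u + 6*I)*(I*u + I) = I*u^3 - 6*u^2 + 5*I*u^2 - 30*u + 4*I*u - 24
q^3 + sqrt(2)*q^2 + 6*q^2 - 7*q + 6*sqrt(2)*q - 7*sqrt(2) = (q - 1)*(q + 7)*(q + sqrt(2))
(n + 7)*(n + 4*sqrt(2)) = n^2 + 4*sqrt(2)*n + 7*n + 28*sqrt(2)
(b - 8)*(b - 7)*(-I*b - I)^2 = -b^4 + 13*b^3 - 27*b^2 - 97*b - 56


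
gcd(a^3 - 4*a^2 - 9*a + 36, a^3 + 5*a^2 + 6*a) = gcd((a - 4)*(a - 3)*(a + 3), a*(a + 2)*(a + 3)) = a + 3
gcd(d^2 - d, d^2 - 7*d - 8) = 1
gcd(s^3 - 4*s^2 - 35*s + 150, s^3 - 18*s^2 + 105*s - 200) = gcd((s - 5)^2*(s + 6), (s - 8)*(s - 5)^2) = s^2 - 10*s + 25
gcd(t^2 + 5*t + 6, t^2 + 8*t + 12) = t + 2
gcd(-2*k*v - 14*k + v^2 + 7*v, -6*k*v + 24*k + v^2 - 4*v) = 1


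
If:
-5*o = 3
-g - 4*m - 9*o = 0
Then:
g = 27/5 - 4*m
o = -3/5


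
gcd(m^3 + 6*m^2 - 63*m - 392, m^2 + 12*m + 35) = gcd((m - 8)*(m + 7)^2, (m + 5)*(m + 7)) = m + 7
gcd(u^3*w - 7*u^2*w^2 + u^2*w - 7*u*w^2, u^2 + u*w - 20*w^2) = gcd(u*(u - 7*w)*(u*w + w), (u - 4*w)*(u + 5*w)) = 1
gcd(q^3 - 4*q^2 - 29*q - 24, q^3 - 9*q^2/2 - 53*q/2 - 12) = q^2 - 5*q - 24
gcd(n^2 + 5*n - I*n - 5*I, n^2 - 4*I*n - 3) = n - I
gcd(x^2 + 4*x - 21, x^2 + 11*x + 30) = 1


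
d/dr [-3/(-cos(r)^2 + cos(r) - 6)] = 3*(2*cos(r) - 1)*sin(r)/(sin(r)^2 + cos(r) - 7)^2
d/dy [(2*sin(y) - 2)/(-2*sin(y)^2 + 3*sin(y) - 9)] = 4*(sin(y)^2 - 2*sin(y) - 3)*cos(y)/(-3*sin(y) - cos(2*y) + 10)^2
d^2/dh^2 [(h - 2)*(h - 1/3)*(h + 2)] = 6*h - 2/3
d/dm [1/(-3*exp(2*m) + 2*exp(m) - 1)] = (6*exp(m) - 2)*exp(m)/(3*exp(2*m) - 2*exp(m) + 1)^2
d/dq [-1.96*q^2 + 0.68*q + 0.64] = 0.68 - 3.92*q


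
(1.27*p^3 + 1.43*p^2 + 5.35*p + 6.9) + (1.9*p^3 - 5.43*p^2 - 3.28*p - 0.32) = 3.17*p^3 - 4.0*p^2 + 2.07*p + 6.58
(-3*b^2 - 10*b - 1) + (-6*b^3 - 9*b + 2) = -6*b^3 - 3*b^2 - 19*b + 1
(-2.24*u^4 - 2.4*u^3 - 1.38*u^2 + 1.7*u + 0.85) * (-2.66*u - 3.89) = 5.9584*u^5 + 15.0976*u^4 + 13.0068*u^3 + 0.8462*u^2 - 8.874*u - 3.3065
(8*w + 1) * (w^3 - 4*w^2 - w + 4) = 8*w^4 - 31*w^3 - 12*w^2 + 31*w + 4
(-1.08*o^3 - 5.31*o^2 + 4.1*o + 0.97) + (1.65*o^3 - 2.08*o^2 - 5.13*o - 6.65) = 0.57*o^3 - 7.39*o^2 - 1.03*o - 5.68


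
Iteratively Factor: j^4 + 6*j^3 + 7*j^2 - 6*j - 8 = (j + 4)*(j^3 + 2*j^2 - j - 2) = (j + 2)*(j + 4)*(j^2 - 1) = (j + 1)*(j + 2)*(j + 4)*(j - 1)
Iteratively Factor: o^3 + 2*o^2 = (o + 2)*(o^2) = o*(o + 2)*(o)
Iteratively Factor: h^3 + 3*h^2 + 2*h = (h)*(h^2 + 3*h + 2) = h*(h + 2)*(h + 1)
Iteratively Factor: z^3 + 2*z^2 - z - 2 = (z + 1)*(z^2 + z - 2) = (z - 1)*(z + 1)*(z + 2)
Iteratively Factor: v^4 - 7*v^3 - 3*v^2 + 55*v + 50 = (v + 1)*(v^3 - 8*v^2 + 5*v + 50) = (v - 5)*(v + 1)*(v^2 - 3*v - 10) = (v - 5)*(v + 1)*(v + 2)*(v - 5)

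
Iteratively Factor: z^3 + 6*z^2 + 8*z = (z)*(z^2 + 6*z + 8) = z*(z + 2)*(z + 4)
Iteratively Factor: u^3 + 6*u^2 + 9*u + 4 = (u + 1)*(u^2 + 5*u + 4) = (u + 1)*(u + 4)*(u + 1)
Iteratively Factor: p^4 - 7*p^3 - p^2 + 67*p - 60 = (p + 3)*(p^3 - 10*p^2 + 29*p - 20) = (p - 5)*(p + 3)*(p^2 - 5*p + 4) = (p - 5)*(p - 4)*(p + 3)*(p - 1)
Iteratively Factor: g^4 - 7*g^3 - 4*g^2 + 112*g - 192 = (g - 4)*(g^3 - 3*g^2 - 16*g + 48) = (g - 4)^2*(g^2 + g - 12) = (g - 4)^2*(g + 4)*(g - 3)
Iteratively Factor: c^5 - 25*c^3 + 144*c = (c - 3)*(c^4 + 3*c^3 - 16*c^2 - 48*c) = (c - 3)*(c + 3)*(c^3 - 16*c) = (c - 3)*(c + 3)*(c + 4)*(c^2 - 4*c) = (c - 4)*(c - 3)*(c + 3)*(c + 4)*(c)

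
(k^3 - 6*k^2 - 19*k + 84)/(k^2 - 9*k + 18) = (k^2 - 3*k - 28)/(k - 6)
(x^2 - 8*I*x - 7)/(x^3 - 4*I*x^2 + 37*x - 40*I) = (x - 7*I)/(x^2 - 3*I*x + 40)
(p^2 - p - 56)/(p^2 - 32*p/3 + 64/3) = 3*(p + 7)/(3*p - 8)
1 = 1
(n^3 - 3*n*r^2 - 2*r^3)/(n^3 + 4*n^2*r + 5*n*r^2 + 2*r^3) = (n - 2*r)/(n + 2*r)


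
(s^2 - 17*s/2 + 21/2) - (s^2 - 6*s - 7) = 35/2 - 5*s/2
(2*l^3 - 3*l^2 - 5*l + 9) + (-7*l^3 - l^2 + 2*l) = -5*l^3 - 4*l^2 - 3*l + 9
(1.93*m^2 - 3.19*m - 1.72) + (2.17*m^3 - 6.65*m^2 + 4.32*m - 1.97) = 2.17*m^3 - 4.72*m^2 + 1.13*m - 3.69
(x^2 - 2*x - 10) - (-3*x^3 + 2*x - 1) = 3*x^3 + x^2 - 4*x - 9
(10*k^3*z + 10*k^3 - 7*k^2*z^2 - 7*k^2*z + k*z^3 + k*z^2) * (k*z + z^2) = 10*k^4*z^2 + 10*k^4*z + 3*k^3*z^3 + 3*k^3*z^2 - 6*k^2*z^4 - 6*k^2*z^3 + k*z^5 + k*z^4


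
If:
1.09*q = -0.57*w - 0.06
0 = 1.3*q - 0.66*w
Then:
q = -0.03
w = -0.05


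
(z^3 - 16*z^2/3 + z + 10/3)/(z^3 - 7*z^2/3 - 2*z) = (z^2 - 6*z + 5)/(z*(z - 3))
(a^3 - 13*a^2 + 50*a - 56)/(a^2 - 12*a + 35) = (a^2 - 6*a + 8)/(a - 5)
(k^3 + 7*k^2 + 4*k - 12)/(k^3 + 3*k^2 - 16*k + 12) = (k + 2)/(k - 2)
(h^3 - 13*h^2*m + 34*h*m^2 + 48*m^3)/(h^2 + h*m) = h - 14*m + 48*m^2/h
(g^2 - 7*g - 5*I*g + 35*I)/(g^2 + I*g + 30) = (g - 7)/(g + 6*I)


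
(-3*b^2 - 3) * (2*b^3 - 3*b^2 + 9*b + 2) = -6*b^5 + 9*b^4 - 33*b^3 + 3*b^2 - 27*b - 6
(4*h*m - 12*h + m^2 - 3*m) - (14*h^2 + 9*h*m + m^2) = -14*h^2 - 5*h*m - 12*h - 3*m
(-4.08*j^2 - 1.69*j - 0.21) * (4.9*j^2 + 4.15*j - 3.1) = -19.992*j^4 - 25.213*j^3 + 4.6055*j^2 + 4.3675*j + 0.651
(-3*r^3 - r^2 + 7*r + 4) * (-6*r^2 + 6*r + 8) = 18*r^5 - 12*r^4 - 72*r^3 + 10*r^2 + 80*r + 32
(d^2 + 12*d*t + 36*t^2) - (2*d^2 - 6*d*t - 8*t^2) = -d^2 + 18*d*t + 44*t^2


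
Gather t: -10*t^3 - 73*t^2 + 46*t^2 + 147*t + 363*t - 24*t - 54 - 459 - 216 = -10*t^3 - 27*t^2 + 486*t - 729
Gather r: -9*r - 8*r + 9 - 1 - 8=-17*r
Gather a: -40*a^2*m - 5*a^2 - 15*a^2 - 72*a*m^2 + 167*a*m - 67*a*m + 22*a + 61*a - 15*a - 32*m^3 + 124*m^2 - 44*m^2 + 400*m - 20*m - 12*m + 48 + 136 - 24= a^2*(-40*m - 20) + a*(-72*m^2 + 100*m + 68) - 32*m^3 + 80*m^2 + 368*m + 160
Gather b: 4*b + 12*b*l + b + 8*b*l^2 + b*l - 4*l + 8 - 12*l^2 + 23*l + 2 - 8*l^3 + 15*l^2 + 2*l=b*(8*l^2 + 13*l + 5) - 8*l^3 + 3*l^2 + 21*l + 10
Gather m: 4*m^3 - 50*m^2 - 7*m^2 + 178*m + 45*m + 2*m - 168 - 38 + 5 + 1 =4*m^3 - 57*m^2 + 225*m - 200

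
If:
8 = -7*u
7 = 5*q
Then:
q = 7/5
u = -8/7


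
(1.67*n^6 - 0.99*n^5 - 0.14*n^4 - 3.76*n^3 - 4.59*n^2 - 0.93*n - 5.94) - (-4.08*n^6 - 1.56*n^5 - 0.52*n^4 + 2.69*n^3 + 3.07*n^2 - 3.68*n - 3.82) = 5.75*n^6 + 0.57*n^5 + 0.38*n^4 - 6.45*n^3 - 7.66*n^2 + 2.75*n - 2.12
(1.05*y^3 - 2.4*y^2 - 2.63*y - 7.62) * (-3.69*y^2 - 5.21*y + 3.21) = -3.8745*y^5 + 3.3855*y^4 + 25.5792*y^3 + 34.1161*y^2 + 31.2579*y - 24.4602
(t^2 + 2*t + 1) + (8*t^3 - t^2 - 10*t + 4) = 8*t^3 - 8*t + 5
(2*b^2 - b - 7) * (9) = 18*b^2 - 9*b - 63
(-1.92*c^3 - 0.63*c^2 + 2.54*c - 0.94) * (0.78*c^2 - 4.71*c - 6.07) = -1.4976*c^5 + 8.5518*c^4 + 16.6029*c^3 - 8.8725*c^2 - 10.9904*c + 5.7058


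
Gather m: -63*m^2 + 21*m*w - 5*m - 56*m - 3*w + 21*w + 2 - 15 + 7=-63*m^2 + m*(21*w - 61) + 18*w - 6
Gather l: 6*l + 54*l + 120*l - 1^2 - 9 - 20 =180*l - 30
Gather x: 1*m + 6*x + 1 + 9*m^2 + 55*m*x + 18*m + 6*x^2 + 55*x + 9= 9*m^2 + 19*m + 6*x^2 + x*(55*m + 61) + 10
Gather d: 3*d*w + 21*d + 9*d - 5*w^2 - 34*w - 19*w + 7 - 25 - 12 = d*(3*w + 30) - 5*w^2 - 53*w - 30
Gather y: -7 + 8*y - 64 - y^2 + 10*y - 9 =-y^2 + 18*y - 80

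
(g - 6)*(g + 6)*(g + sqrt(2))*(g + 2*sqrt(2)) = g^4 + 3*sqrt(2)*g^3 - 32*g^2 - 108*sqrt(2)*g - 144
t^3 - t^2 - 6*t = t*(t - 3)*(t + 2)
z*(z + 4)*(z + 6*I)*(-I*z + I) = -I*z^4 + 6*z^3 - 3*I*z^3 + 18*z^2 + 4*I*z^2 - 24*z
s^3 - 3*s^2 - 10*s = s*(s - 5)*(s + 2)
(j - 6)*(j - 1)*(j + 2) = j^3 - 5*j^2 - 8*j + 12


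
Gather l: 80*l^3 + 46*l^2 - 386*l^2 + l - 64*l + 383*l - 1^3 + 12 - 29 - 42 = 80*l^3 - 340*l^2 + 320*l - 60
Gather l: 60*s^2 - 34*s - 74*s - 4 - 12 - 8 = 60*s^2 - 108*s - 24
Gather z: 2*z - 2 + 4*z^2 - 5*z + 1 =4*z^2 - 3*z - 1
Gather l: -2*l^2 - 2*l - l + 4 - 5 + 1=-2*l^2 - 3*l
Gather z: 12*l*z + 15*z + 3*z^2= 3*z^2 + z*(12*l + 15)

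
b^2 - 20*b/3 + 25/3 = (b - 5)*(b - 5/3)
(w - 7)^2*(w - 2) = w^3 - 16*w^2 + 77*w - 98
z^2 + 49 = (z - 7*I)*(z + 7*I)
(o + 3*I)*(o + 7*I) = o^2 + 10*I*o - 21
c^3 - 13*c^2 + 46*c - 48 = (c - 8)*(c - 3)*(c - 2)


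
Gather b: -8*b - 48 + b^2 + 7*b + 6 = b^2 - b - 42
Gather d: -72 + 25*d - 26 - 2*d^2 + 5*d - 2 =-2*d^2 + 30*d - 100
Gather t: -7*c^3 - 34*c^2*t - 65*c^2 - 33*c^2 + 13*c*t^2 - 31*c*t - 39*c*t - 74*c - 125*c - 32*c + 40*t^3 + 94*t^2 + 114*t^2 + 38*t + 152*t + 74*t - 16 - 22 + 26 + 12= -7*c^3 - 98*c^2 - 231*c + 40*t^3 + t^2*(13*c + 208) + t*(-34*c^2 - 70*c + 264)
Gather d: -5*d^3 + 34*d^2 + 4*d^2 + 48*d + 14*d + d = -5*d^3 + 38*d^2 + 63*d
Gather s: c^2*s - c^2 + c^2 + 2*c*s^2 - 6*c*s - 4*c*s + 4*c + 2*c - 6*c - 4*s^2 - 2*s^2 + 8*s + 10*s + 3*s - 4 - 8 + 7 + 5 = s^2*(2*c - 6) + s*(c^2 - 10*c + 21)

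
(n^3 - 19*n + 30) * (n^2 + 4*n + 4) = n^5 + 4*n^4 - 15*n^3 - 46*n^2 + 44*n + 120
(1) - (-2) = 3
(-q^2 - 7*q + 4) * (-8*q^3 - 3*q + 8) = 8*q^5 + 56*q^4 - 29*q^3 + 13*q^2 - 68*q + 32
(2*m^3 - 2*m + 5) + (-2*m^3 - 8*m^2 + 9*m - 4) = -8*m^2 + 7*m + 1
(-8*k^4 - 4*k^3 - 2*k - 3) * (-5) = 40*k^4 + 20*k^3 + 10*k + 15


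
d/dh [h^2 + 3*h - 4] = 2*h + 3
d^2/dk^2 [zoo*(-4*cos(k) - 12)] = zoo*cos(k)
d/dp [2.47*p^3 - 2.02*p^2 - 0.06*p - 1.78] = 7.41*p^2 - 4.04*p - 0.06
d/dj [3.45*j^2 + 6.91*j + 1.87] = 6.9*j + 6.91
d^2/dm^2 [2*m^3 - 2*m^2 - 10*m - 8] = 12*m - 4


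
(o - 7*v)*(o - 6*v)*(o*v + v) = o^3*v - 13*o^2*v^2 + o^2*v + 42*o*v^3 - 13*o*v^2 + 42*v^3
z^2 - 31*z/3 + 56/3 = (z - 8)*(z - 7/3)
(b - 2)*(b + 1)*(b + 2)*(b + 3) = b^4 + 4*b^3 - b^2 - 16*b - 12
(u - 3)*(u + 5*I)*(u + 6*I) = u^3 - 3*u^2 + 11*I*u^2 - 30*u - 33*I*u + 90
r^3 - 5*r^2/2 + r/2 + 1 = (r - 2)*(r - 1)*(r + 1/2)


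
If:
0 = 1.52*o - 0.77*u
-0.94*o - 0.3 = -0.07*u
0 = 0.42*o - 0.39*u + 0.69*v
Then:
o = -0.37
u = -0.74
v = -0.19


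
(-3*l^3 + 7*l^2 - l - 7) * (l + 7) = -3*l^4 - 14*l^3 + 48*l^2 - 14*l - 49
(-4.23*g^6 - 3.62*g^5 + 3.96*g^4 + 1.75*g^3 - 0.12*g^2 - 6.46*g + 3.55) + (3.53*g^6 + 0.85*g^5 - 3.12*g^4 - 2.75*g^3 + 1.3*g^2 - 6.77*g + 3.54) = -0.700000000000001*g^6 - 2.77*g^5 + 0.84*g^4 - 1.0*g^3 + 1.18*g^2 - 13.23*g + 7.09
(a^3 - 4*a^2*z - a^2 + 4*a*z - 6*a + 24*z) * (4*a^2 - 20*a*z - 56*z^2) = 4*a^5 - 36*a^4*z - 4*a^4 + 24*a^3*z^2 + 36*a^3*z - 24*a^3 + 224*a^2*z^3 - 24*a^2*z^2 + 216*a^2*z - 224*a*z^3 - 144*a*z^2 - 1344*z^3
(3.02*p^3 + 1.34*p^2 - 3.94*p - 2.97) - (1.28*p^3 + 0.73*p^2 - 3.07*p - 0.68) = 1.74*p^3 + 0.61*p^2 - 0.87*p - 2.29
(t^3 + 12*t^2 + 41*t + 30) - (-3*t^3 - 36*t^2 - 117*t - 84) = 4*t^3 + 48*t^2 + 158*t + 114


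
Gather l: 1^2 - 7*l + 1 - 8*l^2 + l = -8*l^2 - 6*l + 2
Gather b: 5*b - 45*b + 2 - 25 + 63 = 40 - 40*b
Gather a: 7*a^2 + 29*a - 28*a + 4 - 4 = 7*a^2 + a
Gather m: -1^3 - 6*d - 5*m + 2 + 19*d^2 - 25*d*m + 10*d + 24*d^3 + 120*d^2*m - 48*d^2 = 24*d^3 - 29*d^2 + 4*d + m*(120*d^2 - 25*d - 5) + 1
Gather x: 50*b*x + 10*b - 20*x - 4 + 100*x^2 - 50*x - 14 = 10*b + 100*x^2 + x*(50*b - 70) - 18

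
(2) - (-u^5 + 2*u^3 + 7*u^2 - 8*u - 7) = u^5 - 2*u^3 - 7*u^2 + 8*u + 9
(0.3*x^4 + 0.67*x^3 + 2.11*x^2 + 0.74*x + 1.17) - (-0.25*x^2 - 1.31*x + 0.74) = 0.3*x^4 + 0.67*x^3 + 2.36*x^2 + 2.05*x + 0.43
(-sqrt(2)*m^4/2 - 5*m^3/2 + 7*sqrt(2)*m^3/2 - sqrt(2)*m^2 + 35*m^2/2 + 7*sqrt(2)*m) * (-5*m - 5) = 5*sqrt(2)*m^5/2 - 15*sqrt(2)*m^4 + 25*m^4/2 - 75*m^3 - 25*sqrt(2)*m^3/2 - 175*m^2/2 - 30*sqrt(2)*m^2 - 35*sqrt(2)*m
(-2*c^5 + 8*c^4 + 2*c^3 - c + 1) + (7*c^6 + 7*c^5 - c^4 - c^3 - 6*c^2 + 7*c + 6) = 7*c^6 + 5*c^5 + 7*c^4 + c^3 - 6*c^2 + 6*c + 7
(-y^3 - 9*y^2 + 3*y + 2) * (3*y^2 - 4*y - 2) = -3*y^5 - 23*y^4 + 47*y^3 + 12*y^2 - 14*y - 4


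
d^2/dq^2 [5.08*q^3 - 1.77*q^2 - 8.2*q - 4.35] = 30.48*q - 3.54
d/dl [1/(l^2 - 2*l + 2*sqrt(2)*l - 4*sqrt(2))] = 2*(-l - sqrt(2) + 1)/(l^2 - 2*l + 2*sqrt(2)*l - 4*sqrt(2))^2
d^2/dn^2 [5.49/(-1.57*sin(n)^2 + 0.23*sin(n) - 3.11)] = (54.129204*sin(n)^4 - 5.947317*sin(n)^3 - 188.127477*sin(n)^2 + 15.821631*sin(n) + 53.031204)/(1.57*sin(n)^2 - 0.23*sin(n) + 3.11)^3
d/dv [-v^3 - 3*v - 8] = -3*v^2 - 3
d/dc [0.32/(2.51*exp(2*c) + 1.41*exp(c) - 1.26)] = (-1.6064*exp(c) - 0.4512)*exp(c)/(2.51*exp(2*c) + 1.41*exp(c) - 1.26)^2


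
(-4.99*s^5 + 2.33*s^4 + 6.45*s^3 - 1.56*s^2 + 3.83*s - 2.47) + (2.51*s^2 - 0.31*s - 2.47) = -4.99*s^5 + 2.33*s^4 + 6.45*s^3 + 0.95*s^2 + 3.52*s - 4.94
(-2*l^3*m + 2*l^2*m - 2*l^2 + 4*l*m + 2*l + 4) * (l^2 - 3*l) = -2*l^5*m + 8*l^4*m - 2*l^4 - 2*l^3*m + 8*l^3 - 12*l^2*m - 2*l^2 - 12*l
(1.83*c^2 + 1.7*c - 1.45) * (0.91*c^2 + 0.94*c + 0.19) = 1.6653*c^4 + 3.2672*c^3 + 0.6262*c^2 - 1.04*c - 0.2755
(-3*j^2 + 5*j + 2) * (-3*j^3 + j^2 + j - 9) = 9*j^5 - 18*j^4 - 4*j^3 + 34*j^2 - 43*j - 18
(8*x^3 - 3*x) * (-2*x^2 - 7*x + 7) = -16*x^5 - 56*x^4 + 62*x^3 + 21*x^2 - 21*x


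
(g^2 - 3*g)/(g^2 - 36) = g*(g - 3)/(g^2 - 36)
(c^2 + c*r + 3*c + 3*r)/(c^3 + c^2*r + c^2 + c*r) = (c + 3)/(c*(c + 1))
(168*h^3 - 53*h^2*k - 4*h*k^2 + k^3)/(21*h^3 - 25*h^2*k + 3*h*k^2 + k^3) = (8*h - k)/(h - k)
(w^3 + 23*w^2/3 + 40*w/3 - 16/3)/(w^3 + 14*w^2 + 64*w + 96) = (w - 1/3)/(w + 6)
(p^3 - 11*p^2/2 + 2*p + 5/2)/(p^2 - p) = p - 9/2 - 5/(2*p)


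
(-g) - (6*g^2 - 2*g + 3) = -6*g^2 + g - 3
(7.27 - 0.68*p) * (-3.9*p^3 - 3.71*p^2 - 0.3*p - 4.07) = 2.652*p^4 - 25.8302*p^3 - 26.7677*p^2 + 0.586600000000001*p - 29.5889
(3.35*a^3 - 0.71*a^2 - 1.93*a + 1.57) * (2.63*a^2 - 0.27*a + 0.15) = 8.8105*a^5 - 2.7718*a^4 - 4.3817*a^3 + 4.5437*a^2 - 0.7134*a + 0.2355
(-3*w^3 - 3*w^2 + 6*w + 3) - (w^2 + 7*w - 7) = -3*w^3 - 4*w^2 - w + 10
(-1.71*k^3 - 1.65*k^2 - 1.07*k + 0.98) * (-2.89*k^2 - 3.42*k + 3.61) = 4.9419*k^5 + 10.6167*k^4 + 2.5622*k^3 - 5.1293*k^2 - 7.2143*k + 3.5378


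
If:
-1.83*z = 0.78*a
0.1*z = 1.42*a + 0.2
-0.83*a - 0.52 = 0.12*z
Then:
No Solution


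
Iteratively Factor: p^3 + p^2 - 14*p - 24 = (p + 2)*(p^2 - p - 12) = (p + 2)*(p + 3)*(p - 4)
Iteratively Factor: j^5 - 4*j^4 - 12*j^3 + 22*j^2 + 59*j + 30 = (j - 5)*(j^4 + j^3 - 7*j^2 - 13*j - 6) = (j - 5)*(j + 1)*(j^3 - 7*j - 6) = (j - 5)*(j + 1)*(j + 2)*(j^2 - 2*j - 3) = (j - 5)*(j - 3)*(j + 1)*(j + 2)*(j + 1)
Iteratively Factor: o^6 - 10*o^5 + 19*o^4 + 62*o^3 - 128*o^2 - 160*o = (o - 4)*(o^5 - 6*o^4 - 5*o^3 + 42*o^2 + 40*o) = o*(o - 4)*(o^4 - 6*o^3 - 5*o^2 + 42*o + 40) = o*(o - 4)^2*(o^3 - 2*o^2 - 13*o - 10) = o*(o - 4)^2*(o + 2)*(o^2 - 4*o - 5) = o*(o - 5)*(o - 4)^2*(o + 2)*(o + 1)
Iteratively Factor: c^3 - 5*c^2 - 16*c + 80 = (c + 4)*(c^2 - 9*c + 20) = (c - 4)*(c + 4)*(c - 5)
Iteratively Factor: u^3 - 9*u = (u + 3)*(u^2 - 3*u) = u*(u + 3)*(u - 3)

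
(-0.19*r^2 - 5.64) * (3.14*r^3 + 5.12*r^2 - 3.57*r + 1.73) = -0.5966*r^5 - 0.9728*r^4 - 17.0313*r^3 - 29.2055*r^2 + 20.1348*r - 9.7572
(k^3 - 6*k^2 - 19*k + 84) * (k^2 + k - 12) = k^5 - 5*k^4 - 37*k^3 + 137*k^2 + 312*k - 1008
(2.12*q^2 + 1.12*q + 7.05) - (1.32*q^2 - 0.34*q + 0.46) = 0.8*q^2 + 1.46*q + 6.59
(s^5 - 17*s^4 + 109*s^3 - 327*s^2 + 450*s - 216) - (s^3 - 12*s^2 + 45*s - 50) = s^5 - 17*s^4 + 108*s^3 - 315*s^2 + 405*s - 166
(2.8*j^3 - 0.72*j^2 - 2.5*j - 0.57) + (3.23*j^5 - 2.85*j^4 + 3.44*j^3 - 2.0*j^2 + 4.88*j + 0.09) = 3.23*j^5 - 2.85*j^4 + 6.24*j^3 - 2.72*j^2 + 2.38*j - 0.48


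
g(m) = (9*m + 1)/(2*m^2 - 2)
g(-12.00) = -0.37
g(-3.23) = -1.49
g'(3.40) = -0.54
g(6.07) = 0.78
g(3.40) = 1.50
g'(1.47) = -11.65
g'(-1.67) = -4.81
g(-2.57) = -1.97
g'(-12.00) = -0.03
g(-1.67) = -3.92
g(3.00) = 1.75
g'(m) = -4*m*(9*m + 1)/(2*m^2 - 2)^2 + 9/(2*m^2 - 2) = (9*m^2 - 2*m*(9*m + 1) - 9)/(2*(m^2 - 1)^2)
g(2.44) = 2.32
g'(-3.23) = -0.54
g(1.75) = 4.06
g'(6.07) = -0.14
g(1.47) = 6.13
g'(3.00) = -0.75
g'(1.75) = -4.71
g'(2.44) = -1.37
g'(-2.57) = -1.01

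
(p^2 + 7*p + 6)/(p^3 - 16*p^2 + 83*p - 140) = (p^2 + 7*p + 6)/(p^3 - 16*p^2 + 83*p - 140)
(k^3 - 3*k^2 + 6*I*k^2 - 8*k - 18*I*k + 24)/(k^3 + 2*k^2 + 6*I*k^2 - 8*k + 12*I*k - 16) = (k - 3)/(k + 2)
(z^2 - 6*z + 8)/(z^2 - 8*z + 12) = (z - 4)/(z - 6)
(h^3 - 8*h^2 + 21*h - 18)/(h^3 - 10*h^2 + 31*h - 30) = (h - 3)/(h - 5)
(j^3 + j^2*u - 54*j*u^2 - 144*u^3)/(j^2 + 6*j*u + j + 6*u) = (j^2 - 5*j*u - 24*u^2)/(j + 1)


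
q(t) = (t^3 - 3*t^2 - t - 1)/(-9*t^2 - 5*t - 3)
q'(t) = (18*t + 5)*(t^3 - 3*t^2 - t - 1)/(-9*t^2 - 5*t - 3)^2 + (3*t^2 - 6*t - 1)/(-9*t^2 - 5*t - 3) = (-9*t^4 - 10*t^3 - 3*t^2 - 2)/(81*t^4 + 90*t^3 + 79*t^2 + 30*t + 9)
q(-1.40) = 0.60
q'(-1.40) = -0.08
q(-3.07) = 0.76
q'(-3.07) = -0.10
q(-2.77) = 0.73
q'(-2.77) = -0.10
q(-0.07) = 0.35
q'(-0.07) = -0.28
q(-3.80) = 0.84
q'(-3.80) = -0.11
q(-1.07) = 0.58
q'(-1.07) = -0.08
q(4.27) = -0.09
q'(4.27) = -0.11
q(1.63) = 0.18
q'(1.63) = -0.10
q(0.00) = 0.33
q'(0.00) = -0.22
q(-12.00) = 1.73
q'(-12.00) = -0.11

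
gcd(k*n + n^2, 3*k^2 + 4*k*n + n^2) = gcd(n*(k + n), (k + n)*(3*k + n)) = k + n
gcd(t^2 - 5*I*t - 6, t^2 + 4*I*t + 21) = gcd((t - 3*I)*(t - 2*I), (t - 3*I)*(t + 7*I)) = t - 3*I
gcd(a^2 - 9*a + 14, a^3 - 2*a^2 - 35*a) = a - 7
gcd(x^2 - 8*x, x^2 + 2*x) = x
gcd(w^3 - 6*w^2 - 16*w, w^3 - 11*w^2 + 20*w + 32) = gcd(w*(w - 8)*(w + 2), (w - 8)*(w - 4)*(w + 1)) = w - 8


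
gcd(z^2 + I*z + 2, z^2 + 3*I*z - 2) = z + 2*I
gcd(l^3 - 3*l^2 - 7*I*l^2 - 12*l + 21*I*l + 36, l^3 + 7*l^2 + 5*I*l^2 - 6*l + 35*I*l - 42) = 1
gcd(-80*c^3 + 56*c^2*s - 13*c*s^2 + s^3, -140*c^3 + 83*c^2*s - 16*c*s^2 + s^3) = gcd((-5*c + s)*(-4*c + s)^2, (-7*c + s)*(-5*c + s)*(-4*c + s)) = 20*c^2 - 9*c*s + s^2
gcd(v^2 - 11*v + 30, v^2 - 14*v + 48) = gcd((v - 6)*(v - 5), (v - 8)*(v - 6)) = v - 6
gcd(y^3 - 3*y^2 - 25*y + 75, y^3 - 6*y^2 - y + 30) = y^2 - 8*y + 15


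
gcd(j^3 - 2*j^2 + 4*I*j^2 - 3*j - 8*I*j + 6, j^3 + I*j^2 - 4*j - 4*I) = j^2 + j*(-2 + I) - 2*I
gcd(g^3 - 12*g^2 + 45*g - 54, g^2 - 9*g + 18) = g^2 - 9*g + 18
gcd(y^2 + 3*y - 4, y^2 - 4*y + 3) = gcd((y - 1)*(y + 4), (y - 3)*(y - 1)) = y - 1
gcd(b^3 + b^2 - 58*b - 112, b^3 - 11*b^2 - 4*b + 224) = b - 8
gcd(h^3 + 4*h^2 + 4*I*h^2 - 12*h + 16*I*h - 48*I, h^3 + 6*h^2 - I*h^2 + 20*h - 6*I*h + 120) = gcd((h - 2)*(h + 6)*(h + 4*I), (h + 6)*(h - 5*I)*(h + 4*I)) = h^2 + h*(6 + 4*I) + 24*I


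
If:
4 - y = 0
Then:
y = 4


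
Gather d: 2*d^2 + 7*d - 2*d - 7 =2*d^2 + 5*d - 7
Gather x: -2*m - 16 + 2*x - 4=-2*m + 2*x - 20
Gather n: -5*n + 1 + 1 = 2 - 5*n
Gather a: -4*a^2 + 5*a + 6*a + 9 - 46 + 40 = -4*a^2 + 11*a + 3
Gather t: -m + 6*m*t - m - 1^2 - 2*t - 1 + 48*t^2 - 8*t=-2*m + 48*t^2 + t*(6*m - 10) - 2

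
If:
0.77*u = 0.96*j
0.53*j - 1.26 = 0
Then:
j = 2.38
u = 2.96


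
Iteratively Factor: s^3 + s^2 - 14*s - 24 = (s + 2)*(s^2 - s - 12) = (s - 4)*(s + 2)*(s + 3)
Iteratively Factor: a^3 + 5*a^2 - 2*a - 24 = (a + 3)*(a^2 + 2*a - 8) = (a + 3)*(a + 4)*(a - 2)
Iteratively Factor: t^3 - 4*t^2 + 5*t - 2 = (t - 1)*(t^2 - 3*t + 2) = (t - 1)^2*(t - 2)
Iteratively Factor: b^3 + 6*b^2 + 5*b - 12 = (b - 1)*(b^2 + 7*b + 12) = (b - 1)*(b + 3)*(b + 4)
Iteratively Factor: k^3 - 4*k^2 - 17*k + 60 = (k - 5)*(k^2 + k - 12) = (k - 5)*(k - 3)*(k + 4)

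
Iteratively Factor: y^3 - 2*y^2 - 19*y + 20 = (y - 1)*(y^2 - y - 20) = (y - 1)*(y + 4)*(y - 5)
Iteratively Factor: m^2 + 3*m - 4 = (m - 1)*(m + 4)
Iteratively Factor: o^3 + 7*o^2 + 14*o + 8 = (o + 4)*(o^2 + 3*o + 2) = (o + 2)*(o + 4)*(o + 1)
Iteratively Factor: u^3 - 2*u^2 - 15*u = (u + 3)*(u^2 - 5*u) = (u - 5)*(u + 3)*(u)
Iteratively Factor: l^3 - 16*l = (l + 4)*(l^2 - 4*l) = l*(l + 4)*(l - 4)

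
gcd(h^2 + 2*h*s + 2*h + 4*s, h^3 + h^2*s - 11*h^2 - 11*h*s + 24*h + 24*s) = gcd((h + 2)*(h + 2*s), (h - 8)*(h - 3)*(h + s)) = 1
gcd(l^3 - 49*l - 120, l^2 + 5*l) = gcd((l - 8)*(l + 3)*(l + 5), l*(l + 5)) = l + 5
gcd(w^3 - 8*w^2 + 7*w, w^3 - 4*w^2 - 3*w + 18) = 1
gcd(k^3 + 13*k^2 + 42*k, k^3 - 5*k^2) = k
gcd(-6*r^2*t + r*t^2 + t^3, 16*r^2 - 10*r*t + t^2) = 2*r - t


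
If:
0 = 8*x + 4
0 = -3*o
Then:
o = 0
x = -1/2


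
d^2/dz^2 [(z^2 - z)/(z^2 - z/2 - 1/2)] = -8/(8*z^3 + 12*z^2 + 6*z + 1)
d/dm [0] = 0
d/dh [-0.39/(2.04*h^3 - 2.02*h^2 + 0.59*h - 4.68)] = (2.3868*h^2 - 1.5756*h + 0.2301)/(2.04*h^3 - 2.02*h^2 + 0.59*h - 4.68)^2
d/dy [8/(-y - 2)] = 8/(y + 2)^2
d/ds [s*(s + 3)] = 2*s + 3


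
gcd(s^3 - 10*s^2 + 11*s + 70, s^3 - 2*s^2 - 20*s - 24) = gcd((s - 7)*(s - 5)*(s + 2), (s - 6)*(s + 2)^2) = s + 2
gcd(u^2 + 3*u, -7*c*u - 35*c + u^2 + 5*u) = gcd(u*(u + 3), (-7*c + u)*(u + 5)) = 1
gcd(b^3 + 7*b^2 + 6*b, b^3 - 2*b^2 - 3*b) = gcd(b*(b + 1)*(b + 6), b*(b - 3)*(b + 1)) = b^2 + b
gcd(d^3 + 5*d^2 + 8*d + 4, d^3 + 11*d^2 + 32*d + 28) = d^2 + 4*d + 4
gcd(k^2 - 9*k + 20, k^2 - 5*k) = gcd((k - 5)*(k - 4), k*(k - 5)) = k - 5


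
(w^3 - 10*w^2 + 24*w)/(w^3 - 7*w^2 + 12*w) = (w - 6)/(w - 3)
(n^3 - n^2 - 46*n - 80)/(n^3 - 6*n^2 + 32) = (n^2 - 3*n - 40)/(n^2 - 8*n + 16)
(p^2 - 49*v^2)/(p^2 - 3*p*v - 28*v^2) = (p + 7*v)/(p + 4*v)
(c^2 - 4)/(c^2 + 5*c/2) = 2*(c^2 - 4)/(c*(2*c + 5))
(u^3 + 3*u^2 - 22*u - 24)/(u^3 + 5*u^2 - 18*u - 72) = (u + 1)/(u + 3)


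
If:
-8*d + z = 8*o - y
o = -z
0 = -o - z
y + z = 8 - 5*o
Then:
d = 13*z/8 + 1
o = -z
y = 4*z + 8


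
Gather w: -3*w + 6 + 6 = 12 - 3*w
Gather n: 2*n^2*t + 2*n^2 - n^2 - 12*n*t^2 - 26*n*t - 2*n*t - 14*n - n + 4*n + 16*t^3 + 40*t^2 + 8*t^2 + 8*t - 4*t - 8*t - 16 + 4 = n^2*(2*t + 1) + n*(-12*t^2 - 28*t - 11) + 16*t^3 + 48*t^2 - 4*t - 12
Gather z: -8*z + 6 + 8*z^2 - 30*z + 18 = 8*z^2 - 38*z + 24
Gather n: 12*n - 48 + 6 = 12*n - 42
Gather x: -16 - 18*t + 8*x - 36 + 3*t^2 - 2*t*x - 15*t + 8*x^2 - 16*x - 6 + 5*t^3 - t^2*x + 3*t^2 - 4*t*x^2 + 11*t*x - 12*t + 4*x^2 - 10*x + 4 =5*t^3 + 6*t^2 - 45*t + x^2*(12 - 4*t) + x*(-t^2 + 9*t - 18) - 54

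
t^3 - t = t*(t - 1)*(t + 1)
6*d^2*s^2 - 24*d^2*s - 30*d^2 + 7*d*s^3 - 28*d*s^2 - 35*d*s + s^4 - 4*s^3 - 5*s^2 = (d + s)*(6*d + s)*(s - 5)*(s + 1)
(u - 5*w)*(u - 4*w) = u^2 - 9*u*w + 20*w^2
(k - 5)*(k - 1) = k^2 - 6*k + 5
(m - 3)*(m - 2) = m^2 - 5*m + 6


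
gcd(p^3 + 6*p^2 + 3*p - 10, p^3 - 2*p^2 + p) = p - 1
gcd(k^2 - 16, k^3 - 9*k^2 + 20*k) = k - 4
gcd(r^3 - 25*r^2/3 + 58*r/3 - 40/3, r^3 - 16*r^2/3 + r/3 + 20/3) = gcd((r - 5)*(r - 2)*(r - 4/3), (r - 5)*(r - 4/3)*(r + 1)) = r^2 - 19*r/3 + 20/3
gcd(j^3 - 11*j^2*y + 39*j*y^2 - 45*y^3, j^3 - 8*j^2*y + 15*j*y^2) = j^2 - 8*j*y + 15*y^2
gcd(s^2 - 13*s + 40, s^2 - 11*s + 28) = 1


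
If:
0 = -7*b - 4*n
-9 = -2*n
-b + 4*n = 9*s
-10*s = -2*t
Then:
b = -18/7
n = 9/2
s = 16/7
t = 80/7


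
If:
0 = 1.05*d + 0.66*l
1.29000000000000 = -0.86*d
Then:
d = -1.50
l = 2.39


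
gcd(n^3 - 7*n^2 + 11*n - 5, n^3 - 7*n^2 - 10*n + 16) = n - 1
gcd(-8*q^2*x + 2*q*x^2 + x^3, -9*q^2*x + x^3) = x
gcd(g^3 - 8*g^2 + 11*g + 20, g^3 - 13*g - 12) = g^2 - 3*g - 4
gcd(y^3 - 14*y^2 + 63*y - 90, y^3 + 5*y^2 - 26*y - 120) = y - 5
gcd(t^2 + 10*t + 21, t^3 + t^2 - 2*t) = 1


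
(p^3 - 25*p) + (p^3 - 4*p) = 2*p^3 - 29*p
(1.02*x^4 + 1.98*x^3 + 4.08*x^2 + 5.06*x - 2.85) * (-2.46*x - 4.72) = -2.5092*x^5 - 9.6852*x^4 - 19.3824*x^3 - 31.7052*x^2 - 16.8722*x + 13.452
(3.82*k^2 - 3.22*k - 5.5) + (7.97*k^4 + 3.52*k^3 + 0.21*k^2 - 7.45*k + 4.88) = 7.97*k^4 + 3.52*k^3 + 4.03*k^2 - 10.67*k - 0.62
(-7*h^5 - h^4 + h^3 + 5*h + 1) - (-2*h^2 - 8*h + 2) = -7*h^5 - h^4 + h^3 + 2*h^2 + 13*h - 1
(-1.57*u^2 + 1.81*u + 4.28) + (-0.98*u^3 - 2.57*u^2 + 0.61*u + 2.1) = -0.98*u^3 - 4.14*u^2 + 2.42*u + 6.38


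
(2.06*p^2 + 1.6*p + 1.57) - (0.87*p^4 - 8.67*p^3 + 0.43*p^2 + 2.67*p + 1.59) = -0.87*p^4 + 8.67*p^3 + 1.63*p^2 - 1.07*p - 0.02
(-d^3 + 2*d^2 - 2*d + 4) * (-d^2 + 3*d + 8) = d^5 - 5*d^4 + 6*d^2 - 4*d + 32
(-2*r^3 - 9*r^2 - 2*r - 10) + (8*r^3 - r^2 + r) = 6*r^3 - 10*r^2 - r - 10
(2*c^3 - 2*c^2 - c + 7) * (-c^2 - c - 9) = -2*c^5 - 15*c^3 + 12*c^2 + 2*c - 63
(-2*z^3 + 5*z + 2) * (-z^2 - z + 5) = 2*z^5 + 2*z^4 - 15*z^3 - 7*z^2 + 23*z + 10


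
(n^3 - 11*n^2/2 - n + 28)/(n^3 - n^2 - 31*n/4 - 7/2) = 2*(n - 4)/(2*n + 1)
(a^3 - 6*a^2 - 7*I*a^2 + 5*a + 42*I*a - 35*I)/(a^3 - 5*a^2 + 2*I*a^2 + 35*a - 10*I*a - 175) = (a^2 - a*(1 + 7*I) + 7*I)/(a^2 + 2*I*a + 35)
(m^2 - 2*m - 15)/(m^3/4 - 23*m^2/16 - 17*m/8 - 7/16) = 16*(-m^2 + 2*m + 15)/(-4*m^3 + 23*m^2 + 34*m + 7)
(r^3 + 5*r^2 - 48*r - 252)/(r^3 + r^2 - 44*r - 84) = (r + 6)/(r + 2)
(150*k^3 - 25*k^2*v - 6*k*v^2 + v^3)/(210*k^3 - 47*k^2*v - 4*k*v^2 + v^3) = (5*k + v)/(7*k + v)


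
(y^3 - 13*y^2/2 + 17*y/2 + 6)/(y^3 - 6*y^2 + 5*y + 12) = (y + 1/2)/(y + 1)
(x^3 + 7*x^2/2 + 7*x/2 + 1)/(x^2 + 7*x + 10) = (2*x^2 + 3*x + 1)/(2*(x + 5))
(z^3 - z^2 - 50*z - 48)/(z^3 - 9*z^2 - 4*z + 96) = (z^2 + 7*z + 6)/(z^2 - z - 12)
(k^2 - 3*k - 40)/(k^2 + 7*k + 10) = (k - 8)/(k + 2)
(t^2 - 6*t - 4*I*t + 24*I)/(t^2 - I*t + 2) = (t^2 - 6*t - 4*I*t + 24*I)/(t^2 - I*t + 2)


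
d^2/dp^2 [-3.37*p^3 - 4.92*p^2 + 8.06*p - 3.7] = -20.22*p - 9.84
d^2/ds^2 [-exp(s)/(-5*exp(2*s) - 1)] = (25*exp(5*s) - 30*exp(3*s) + exp(s))/(125*exp(6*s) + 75*exp(4*s) + 15*exp(2*s) + 1)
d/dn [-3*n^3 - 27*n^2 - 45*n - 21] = -9*n^2 - 54*n - 45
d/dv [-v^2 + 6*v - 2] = 6 - 2*v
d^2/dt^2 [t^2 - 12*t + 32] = 2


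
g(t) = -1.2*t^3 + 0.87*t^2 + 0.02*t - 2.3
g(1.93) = -7.65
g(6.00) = -230.06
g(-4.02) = 89.64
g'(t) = -3.6*t^2 + 1.74*t + 0.02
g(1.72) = -5.80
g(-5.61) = 236.84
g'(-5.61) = -123.04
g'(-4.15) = -69.20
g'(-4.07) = -66.70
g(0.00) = -2.30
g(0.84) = -2.38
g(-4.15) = 98.37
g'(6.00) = -119.14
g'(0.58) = -0.18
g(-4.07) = 92.93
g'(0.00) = 0.02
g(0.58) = -2.23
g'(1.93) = -10.03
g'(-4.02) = -65.15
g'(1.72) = -7.64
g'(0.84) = -1.06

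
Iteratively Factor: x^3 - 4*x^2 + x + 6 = (x - 3)*(x^2 - x - 2) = (x - 3)*(x - 2)*(x + 1)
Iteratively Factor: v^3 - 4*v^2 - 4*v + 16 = (v - 4)*(v^2 - 4) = (v - 4)*(v + 2)*(v - 2)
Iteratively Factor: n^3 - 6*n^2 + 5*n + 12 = (n - 4)*(n^2 - 2*n - 3) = (n - 4)*(n - 3)*(n + 1)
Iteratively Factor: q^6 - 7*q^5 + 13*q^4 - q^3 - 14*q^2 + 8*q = (q - 1)*(q^5 - 6*q^4 + 7*q^3 + 6*q^2 - 8*q) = (q - 1)^2*(q^4 - 5*q^3 + 2*q^2 + 8*q) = (q - 4)*(q - 1)^2*(q^3 - q^2 - 2*q) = q*(q - 4)*(q - 1)^2*(q^2 - q - 2) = q*(q - 4)*(q - 2)*(q - 1)^2*(q + 1)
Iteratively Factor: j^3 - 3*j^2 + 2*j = (j - 1)*(j^2 - 2*j) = j*(j - 1)*(j - 2)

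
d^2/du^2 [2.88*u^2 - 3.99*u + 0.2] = 5.76000000000000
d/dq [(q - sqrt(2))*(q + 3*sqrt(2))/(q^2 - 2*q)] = 2*(-sqrt(2)*q^2 - q^2 + 6*q - 6)/(q^2*(q^2 - 4*q + 4))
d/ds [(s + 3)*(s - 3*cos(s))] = s + (s + 3)*(3*sin(s) + 1) - 3*cos(s)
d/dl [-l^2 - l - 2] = -2*l - 1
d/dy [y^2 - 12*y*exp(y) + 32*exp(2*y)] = -12*y*exp(y) + 2*y + 64*exp(2*y) - 12*exp(y)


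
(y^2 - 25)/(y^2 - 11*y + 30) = (y + 5)/(y - 6)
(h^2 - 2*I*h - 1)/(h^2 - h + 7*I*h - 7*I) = (h^2 - 2*I*h - 1)/(h^2 - h + 7*I*h - 7*I)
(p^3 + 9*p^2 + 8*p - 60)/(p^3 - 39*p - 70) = (p^2 + 4*p - 12)/(p^2 - 5*p - 14)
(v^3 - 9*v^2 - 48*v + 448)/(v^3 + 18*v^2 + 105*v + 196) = (v^2 - 16*v + 64)/(v^2 + 11*v + 28)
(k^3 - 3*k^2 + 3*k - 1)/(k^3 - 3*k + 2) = (k - 1)/(k + 2)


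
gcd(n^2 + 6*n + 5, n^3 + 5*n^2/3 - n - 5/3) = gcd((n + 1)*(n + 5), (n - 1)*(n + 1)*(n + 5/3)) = n + 1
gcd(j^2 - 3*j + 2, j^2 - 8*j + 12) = j - 2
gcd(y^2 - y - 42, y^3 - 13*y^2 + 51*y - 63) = y - 7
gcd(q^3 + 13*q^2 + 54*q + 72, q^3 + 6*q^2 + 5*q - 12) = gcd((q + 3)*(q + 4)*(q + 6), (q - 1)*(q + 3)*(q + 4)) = q^2 + 7*q + 12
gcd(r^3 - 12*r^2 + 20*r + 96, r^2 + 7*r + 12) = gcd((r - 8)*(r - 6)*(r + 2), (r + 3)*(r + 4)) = 1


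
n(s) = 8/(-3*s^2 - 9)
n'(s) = 48*s/(-3*s^2 - 9)^2 = 16*s/(3*(s^2 + 3)^2)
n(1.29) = -0.57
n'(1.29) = 0.32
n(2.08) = -0.36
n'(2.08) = 0.21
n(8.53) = -0.04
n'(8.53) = 0.01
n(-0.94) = -0.69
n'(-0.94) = -0.33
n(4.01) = -0.14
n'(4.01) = 0.06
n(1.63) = -0.47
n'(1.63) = 0.27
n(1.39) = -0.54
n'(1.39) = 0.30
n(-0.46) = -0.83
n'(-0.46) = -0.24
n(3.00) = -0.22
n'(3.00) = 0.11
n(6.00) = -0.07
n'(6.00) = 0.02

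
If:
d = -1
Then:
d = -1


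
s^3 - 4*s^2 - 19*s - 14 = (s - 7)*(s + 1)*(s + 2)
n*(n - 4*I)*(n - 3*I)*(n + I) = n^4 - 6*I*n^3 - 5*n^2 - 12*I*n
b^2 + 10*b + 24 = (b + 4)*(b + 6)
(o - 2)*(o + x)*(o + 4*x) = o^3 + 5*o^2*x - 2*o^2 + 4*o*x^2 - 10*o*x - 8*x^2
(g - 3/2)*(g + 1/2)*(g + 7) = g^3 + 6*g^2 - 31*g/4 - 21/4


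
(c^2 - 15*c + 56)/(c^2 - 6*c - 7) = (c - 8)/(c + 1)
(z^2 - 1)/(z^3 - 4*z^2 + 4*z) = (z^2 - 1)/(z*(z^2 - 4*z + 4))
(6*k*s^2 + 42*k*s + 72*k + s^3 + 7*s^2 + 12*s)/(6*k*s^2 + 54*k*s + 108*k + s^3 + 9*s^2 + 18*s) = (s + 4)/(s + 6)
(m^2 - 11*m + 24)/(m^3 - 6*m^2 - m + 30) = (m - 8)/(m^2 - 3*m - 10)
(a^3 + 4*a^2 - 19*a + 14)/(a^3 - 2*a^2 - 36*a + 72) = (a^2 + 6*a - 7)/(a^2 - 36)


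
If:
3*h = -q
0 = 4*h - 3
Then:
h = 3/4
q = -9/4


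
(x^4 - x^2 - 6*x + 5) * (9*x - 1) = 9*x^5 - x^4 - 9*x^3 - 53*x^2 + 51*x - 5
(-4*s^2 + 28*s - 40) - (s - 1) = -4*s^2 + 27*s - 39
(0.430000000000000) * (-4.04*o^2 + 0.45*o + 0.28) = -1.7372*o^2 + 0.1935*o + 0.1204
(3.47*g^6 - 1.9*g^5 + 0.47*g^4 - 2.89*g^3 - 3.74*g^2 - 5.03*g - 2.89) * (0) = 0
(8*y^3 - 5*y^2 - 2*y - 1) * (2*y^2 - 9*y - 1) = 16*y^5 - 82*y^4 + 33*y^3 + 21*y^2 + 11*y + 1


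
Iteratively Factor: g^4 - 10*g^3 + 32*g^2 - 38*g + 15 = (g - 1)*(g^3 - 9*g^2 + 23*g - 15) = (g - 5)*(g - 1)*(g^2 - 4*g + 3) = (g - 5)*(g - 1)^2*(g - 3)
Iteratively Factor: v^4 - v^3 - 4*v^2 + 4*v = (v + 2)*(v^3 - 3*v^2 + 2*v) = (v - 2)*(v + 2)*(v^2 - v) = v*(v - 2)*(v + 2)*(v - 1)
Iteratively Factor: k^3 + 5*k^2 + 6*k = (k + 3)*(k^2 + 2*k) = (k + 2)*(k + 3)*(k)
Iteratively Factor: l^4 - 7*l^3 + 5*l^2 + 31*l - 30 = (l + 2)*(l^3 - 9*l^2 + 23*l - 15) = (l - 1)*(l + 2)*(l^2 - 8*l + 15) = (l - 3)*(l - 1)*(l + 2)*(l - 5)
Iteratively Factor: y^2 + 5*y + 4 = (y + 1)*(y + 4)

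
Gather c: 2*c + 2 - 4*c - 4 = -2*c - 2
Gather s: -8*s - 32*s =-40*s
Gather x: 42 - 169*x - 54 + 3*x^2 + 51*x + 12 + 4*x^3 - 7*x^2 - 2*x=4*x^3 - 4*x^2 - 120*x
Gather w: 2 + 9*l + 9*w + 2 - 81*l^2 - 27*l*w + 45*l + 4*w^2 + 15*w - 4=-81*l^2 + 54*l + 4*w^2 + w*(24 - 27*l)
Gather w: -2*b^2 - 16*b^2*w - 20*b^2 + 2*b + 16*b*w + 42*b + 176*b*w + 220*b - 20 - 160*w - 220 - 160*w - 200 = -22*b^2 + 264*b + w*(-16*b^2 + 192*b - 320) - 440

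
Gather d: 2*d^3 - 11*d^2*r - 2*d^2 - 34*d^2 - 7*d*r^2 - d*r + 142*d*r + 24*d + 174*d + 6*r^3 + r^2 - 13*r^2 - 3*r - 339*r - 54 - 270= 2*d^3 + d^2*(-11*r - 36) + d*(-7*r^2 + 141*r + 198) + 6*r^3 - 12*r^2 - 342*r - 324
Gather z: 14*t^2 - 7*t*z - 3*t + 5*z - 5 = 14*t^2 - 3*t + z*(5 - 7*t) - 5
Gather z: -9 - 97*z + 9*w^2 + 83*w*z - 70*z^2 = 9*w^2 - 70*z^2 + z*(83*w - 97) - 9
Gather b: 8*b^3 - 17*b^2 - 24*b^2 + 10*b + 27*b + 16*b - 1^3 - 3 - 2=8*b^3 - 41*b^2 + 53*b - 6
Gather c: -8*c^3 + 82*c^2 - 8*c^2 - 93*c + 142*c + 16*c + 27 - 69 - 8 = -8*c^3 + 74*c^2 + 65*c - 50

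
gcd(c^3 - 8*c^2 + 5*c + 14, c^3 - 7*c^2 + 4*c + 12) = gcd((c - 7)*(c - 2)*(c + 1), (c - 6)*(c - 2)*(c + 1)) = c^2 - c - 2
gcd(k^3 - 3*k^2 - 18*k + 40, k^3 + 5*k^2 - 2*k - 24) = k^2 + 2*k - 8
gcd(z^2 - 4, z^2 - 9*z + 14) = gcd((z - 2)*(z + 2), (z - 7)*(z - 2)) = z - 2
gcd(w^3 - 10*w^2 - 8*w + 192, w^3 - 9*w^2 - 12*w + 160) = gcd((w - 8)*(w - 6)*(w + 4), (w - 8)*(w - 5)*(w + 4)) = w^2 - 4*w - 32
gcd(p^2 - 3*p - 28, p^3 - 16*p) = p + 4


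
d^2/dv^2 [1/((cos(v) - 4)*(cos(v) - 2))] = (-4*sin(v)^4 + 6*sin(v)^2 - 141*cos(v)/2 + 9*cos(3*v)/2 + 54)/((cos(v) - 4)^3*(cos(v) - 2)^3)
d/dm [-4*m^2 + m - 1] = 1 - 8*m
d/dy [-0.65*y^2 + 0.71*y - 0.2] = 0.71 - 1.3*y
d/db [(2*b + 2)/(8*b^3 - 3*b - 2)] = 2*(8*b^3 - 3*b - 3*(b + 1)*(8*b^2 - 1) - 2)/(-8*b^3 + 3*b + 2)^2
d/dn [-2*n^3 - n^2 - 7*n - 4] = -6*n^2 - 2*n - 7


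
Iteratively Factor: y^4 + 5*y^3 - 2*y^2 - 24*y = (y - 2)*(y^3 + 7*y^2 + 12*y) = y*(y - 2)*(y^2 + 7*y + 12) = y*(y - 2)*(y + 4)*(y + 3)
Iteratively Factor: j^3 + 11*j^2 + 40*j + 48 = (j + 4)*(j^2 + 7*j + 12) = (j + 4)^2*(j + 3)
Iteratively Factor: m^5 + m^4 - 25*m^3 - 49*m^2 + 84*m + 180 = (m - 2)*(m^4 + 3*m^3 - 19*m^2 - 87*m - 90) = (m - 2)*(m + 3)*(m^3 - 19*m - 30) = (m - 2)*(m + 3)^2*(m^2 - 3*m - 10) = (m - 5)*(m - 2)*(m + 3)^2*(m + 2)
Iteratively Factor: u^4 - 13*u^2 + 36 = (u + 3)*(u^3 - 3*u^2 - 4*u + 12) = (u - 2)*(u + 3)*(u^2 - u - 6) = (u - 2)*(u + 2)*(u + 3)*(u - 3)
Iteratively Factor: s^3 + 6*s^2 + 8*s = (s + 4)*(s^2 + 2*s) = (s + 2)*(s + 4)*(s)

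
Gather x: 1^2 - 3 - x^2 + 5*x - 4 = -x^2 + 5*x - 6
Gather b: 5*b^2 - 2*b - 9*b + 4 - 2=5*b^2 - 11*b + 2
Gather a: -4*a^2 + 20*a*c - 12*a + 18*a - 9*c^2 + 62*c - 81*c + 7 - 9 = -4*a^2 + a*(20*c + 6) - 9*c^2 - 19*c - 2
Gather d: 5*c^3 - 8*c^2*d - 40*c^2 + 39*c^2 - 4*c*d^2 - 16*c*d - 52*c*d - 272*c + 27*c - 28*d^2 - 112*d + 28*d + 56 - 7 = 5*c^3 - c^2 - 245*c + d^2*(-4*c - 28) + d*(-8*c^2 - 68*c - 84) + 49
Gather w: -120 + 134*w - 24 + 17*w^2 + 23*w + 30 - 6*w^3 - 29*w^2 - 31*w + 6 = -6*w^3 - 12*w^2 + 126*w - 108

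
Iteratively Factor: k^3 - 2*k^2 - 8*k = (k)*(k^2 - 2*k - 8) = k*(k - 4)*(k + 2)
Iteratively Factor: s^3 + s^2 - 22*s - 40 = (s + 2)*(s^2 - s - 20) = (s - 5)*(s + 2)*(s + 4)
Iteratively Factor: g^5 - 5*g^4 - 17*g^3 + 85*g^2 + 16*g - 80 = (g - 1)*(g^4 - 4*g^3 - 21*g^2 + 64*g + 80) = (g - 1)*(g + 4)*(g^3 - 8*g^2 + 11*g + 20) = (g - 4)*(g - 1)*(g + 4)*(g^2 - 4*g - 5) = (g - 4)*(g - 1)*(g + 1)*(g + 4)*(g - 5)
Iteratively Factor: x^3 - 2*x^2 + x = (x)*(x^2 - 2*x + 1) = x*(x - 1)*(x - 1)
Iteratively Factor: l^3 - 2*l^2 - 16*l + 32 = (l - 2)*(l^2 - 16) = (l - 4)*(l - 2)*(l + 4)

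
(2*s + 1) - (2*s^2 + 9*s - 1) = -2*s^2 - 7*s + 2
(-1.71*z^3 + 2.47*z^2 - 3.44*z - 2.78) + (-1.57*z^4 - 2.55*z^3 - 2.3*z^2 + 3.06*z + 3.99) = -1.57*z^4 - 4.26*z^3 + 0.17*z^2 - 0.38*z + 1.21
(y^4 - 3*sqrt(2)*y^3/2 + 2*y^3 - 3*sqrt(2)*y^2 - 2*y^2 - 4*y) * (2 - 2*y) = -2*y^5 - 2*y^4 + 3*sqrt(2)*y^4 + 3*sqrt(2)*y^3 + 8*y^3 - 6*sqrt(2)*y^2 + 4*y^2 - 8*y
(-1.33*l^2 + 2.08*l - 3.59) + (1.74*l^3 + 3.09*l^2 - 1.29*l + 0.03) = 1.74*l^3 + 1.76*l^2 + 0.79*l - 3.56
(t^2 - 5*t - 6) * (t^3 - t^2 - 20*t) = t^5 - 6*t^4 - 21*t^3 + 106*t^2 + 120*t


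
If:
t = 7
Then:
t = 7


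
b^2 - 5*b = b*(b - 5)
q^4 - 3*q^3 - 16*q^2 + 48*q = q*(q - 4)*(q - 3)*(q + 4)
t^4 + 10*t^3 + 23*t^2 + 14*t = t*(t + 1)*(t + 2)*(t + 7)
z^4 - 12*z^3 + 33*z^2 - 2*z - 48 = (z - 8)*(z - 3)*(z - 2)*(z + 1)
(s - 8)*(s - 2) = s^2 - 10*s + 16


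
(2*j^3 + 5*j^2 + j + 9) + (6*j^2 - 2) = 2*j^3 + 11*j^2 + j + 7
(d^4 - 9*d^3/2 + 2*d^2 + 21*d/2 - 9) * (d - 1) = d^5 - 11*d^4/2 + 13*d^3/2 + 17*d^2/2 - 39*d/2 + 9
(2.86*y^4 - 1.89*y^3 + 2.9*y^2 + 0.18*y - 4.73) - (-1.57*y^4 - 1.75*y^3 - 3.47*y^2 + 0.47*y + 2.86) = 4.43*y^4 - 0.14*y^3 + 6.37*y^2 - 0.29*y - 7.59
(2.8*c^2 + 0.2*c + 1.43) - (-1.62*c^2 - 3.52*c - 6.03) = 4.42*c^2 + 3.72*c + 7.46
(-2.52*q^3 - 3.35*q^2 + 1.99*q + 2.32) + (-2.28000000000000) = -2.52*q^3 - 3.35*q^2 + 1.99*q + 0.04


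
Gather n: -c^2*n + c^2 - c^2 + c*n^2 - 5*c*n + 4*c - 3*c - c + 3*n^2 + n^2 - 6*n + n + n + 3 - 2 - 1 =n^2*(c + 4) + n*(-c^2 - 5*c - 4)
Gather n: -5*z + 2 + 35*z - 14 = 30*z - 12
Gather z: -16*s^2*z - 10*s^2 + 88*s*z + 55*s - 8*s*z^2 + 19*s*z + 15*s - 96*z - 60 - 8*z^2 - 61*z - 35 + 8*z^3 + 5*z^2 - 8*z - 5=-10*s^2 + 70*s + 8*z^3 + z^2*(-8*s - 3) + z*(-16*s^2 + 107*s - 165) - 100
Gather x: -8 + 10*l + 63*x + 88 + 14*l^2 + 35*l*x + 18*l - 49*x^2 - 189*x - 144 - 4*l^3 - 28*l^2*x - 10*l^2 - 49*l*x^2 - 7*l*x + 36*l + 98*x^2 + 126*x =-4*l^3 + 4*l^2 + 64*l + x^2*(49 - 49*l) + x*(-28*l^2 + 28*l) - 64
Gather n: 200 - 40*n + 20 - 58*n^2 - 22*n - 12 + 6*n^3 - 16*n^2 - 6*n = 6*n^3 - 74*n^2 - 68*n + 208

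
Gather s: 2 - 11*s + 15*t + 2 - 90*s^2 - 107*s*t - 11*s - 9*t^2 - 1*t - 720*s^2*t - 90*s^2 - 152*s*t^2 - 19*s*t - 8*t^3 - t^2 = s^2*(-720*t - 180) + s*(-152*t^2 - 126*t - 22) - 8*t^3 - 10*t^2 + 14*t + 4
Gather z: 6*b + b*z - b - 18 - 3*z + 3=5*b + z*(b - 3) - 15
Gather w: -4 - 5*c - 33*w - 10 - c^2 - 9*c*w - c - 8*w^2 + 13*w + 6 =-c^2 - 6*c - 8*w^2 + w*(-9*c - 20) - 8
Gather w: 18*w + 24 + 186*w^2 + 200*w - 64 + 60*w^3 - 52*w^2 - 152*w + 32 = 60*w^3 + 134*w^2 + 66*w - 8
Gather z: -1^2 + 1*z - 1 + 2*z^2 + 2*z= 2*z^2 + 3*z - 2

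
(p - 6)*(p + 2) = p^2 - 4*p - 12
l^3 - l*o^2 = l*(l - o)*(l + o)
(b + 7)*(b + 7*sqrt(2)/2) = b^2 + 7*sqrt(2)*b/2 + 7*b + 49*sqrt(2)/2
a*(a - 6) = a^2 - 6*a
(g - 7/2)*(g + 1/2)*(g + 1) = g^3 - 2*g^2 - 19*g/4 - 7/4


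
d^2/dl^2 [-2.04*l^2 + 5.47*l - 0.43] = -4.08000000000000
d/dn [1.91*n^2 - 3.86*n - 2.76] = 3.82*n - 3.86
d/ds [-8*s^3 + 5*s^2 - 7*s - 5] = -24*s^2 + 10*s - 7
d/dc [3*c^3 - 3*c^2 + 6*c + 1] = 9*c^2 - 6*c + 6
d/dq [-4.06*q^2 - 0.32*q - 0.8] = -8.12*q - 0.32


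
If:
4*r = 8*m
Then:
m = r/2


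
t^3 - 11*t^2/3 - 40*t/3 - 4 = (t - 6)*(t + 1/3)*(t + 2)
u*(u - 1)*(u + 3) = u^3 + 2*u^2 - 3*u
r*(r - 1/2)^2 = r^3 - r^2 + r/4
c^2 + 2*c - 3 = (c - 1)*(c + 3)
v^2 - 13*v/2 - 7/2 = (v - 7)*(v + 1/2)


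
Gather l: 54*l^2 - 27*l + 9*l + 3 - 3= 54*l^2 - 18*l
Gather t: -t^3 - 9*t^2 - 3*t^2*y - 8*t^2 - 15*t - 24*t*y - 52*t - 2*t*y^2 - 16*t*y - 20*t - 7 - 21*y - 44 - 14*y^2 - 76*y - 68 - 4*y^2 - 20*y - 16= -t^3 + t^2*(-3*y - 17) + t*(-2*y^2 - 40*y - 87) - 18*y^2 - 117*y - 135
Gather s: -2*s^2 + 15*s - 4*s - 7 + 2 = -2*s^2 + 11*s - 5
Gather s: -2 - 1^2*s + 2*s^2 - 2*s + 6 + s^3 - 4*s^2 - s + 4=s^3 - 2*s^2 - 4*s + 8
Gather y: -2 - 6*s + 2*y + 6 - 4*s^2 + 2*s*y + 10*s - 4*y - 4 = -4*s^2 + 4*s + y*(2*s - 2)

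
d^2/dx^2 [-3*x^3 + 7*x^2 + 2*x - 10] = 14 - 18*x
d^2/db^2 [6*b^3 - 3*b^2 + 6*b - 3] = 36*b - 6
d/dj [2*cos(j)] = -2*sin(j)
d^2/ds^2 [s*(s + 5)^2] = 6*s + 20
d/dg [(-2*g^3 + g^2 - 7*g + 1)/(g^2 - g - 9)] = 2*(-g^4 + 2*g^3 + 30*g^2 - 10*g + 32)/(g^4 - 2*g^3 - 17*g^2 + 18*g + 81)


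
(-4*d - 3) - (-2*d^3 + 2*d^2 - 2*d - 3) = 2*d^3 - 2*d^2 - 2*d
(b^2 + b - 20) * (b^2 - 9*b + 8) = b^4 - 8*b^3 - 21*b^2 + 188*b - 160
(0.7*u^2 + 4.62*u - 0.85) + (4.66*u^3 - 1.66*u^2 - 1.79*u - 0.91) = 4.66*u^3 - 0.96*u^2 + 2.83*u - 1.76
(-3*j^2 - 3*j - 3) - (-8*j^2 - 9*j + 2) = 5*j^2 + 6*j - 5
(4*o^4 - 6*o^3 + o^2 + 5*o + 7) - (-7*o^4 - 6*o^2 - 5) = 11*o^4 - 6*o^3 + 7*o^2 + 5*o + 12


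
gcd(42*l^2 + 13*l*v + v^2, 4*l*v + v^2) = 1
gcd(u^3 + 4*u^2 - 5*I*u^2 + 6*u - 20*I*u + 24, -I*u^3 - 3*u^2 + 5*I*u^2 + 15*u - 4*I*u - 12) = 1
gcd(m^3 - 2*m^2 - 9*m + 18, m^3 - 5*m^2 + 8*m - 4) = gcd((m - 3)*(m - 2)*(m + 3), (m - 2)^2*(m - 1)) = m - 2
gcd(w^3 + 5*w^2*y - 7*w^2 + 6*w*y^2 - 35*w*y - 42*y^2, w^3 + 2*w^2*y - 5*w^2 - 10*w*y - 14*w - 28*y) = w^2 + 2*w*y - 7*w - 14*y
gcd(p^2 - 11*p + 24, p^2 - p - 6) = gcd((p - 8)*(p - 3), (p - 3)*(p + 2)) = p - 3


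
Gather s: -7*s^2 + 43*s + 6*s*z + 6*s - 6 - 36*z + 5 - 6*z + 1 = -7*s^2 + s*(6*z + 49) - 42*z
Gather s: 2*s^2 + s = 2*s^2 + s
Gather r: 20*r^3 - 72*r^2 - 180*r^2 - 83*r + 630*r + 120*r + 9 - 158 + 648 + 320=20*r^3 - 252*r^2 + 667*r + 819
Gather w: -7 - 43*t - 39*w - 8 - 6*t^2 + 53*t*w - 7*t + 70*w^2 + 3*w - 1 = -6*t^2 - 50*t + 70*w^2 + w*(53*t - 36) - 16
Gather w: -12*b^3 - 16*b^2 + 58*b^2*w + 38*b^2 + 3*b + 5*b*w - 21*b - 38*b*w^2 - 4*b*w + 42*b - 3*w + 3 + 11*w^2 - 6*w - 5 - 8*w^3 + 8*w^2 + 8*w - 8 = -12*b^3 + 22*b^2 + 24*b - 8*w^3 + w^2*(19 - 38*b) + w*(58*b^2 + b - 1) - 10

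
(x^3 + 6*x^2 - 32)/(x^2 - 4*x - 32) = (x^2 + 2*x - 8)/(x - 8)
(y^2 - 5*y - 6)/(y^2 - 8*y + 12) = (y + 1)/(y - 2)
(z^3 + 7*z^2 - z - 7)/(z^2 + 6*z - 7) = z + 1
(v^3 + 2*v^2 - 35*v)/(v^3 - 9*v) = (v^2 + 2*v - 35)/(v^2 - 9)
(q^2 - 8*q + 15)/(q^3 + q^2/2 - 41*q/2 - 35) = 2*(q - 3)/(2*q^2 + 11*q + 14)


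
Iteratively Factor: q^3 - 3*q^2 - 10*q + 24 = (q + 3)*(q^2 - 6*q + 8) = (q - 4)*(q + 3)*(q - 2)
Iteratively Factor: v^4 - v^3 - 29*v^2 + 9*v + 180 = (v + 3)*(v^3 - 4*v^2 - 17*v + 60) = (v - 5)*(v + 3)*(v^2 + v - 12) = (v - 5)*(v - 3)*(v + 3)*(v + 4)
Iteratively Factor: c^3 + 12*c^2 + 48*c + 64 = (c + 4)*(c^2 + 8*c + 16) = (c + 4)^2*(c + 4)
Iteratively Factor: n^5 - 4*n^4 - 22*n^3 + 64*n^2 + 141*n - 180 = (n + 3)*(n^4 - 7*n^3 - n^2 + 67*n - 60) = (n - 4)*(n + 3)*(n^3 - 3*n^2 - 13*n + 15) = (n - 4)*(n + 3)^2*(n^2 - 6*n + 5) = (n - 4)*(n - 1)*(n + 3)^2*(n - 5)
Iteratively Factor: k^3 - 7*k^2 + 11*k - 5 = (k - 1)*(k^2 - 6*k + 5) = (k - 5)*(k - 1)*(k - 1)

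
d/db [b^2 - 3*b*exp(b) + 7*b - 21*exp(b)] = -3*b*exp(b) + 2*b - 24*exp(b) + 7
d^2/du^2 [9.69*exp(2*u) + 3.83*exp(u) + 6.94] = (38.76*exp(u) + 3.83)*exp(u)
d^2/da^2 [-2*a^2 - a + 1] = -4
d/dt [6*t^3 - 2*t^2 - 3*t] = 18*t^2 - 4*t - 3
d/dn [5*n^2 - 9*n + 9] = 10*n - 9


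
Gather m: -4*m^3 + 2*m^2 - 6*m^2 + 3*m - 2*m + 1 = -4*m^3 - 4*m^2 + m + 1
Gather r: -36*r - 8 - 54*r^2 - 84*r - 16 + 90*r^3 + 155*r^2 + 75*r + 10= 90*r^3 + 101*r^2 - 45*r - 14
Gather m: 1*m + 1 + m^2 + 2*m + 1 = m^2 + 3*m + 2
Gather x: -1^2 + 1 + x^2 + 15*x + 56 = x^2 + 15*x + 56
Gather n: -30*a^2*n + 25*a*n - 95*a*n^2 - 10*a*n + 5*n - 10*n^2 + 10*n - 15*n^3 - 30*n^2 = -15*n^3 + n^2*(-95*a - 40) + n*(-30*a^2 + 15*a + 15)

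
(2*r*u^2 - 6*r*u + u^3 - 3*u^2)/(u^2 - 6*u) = (2*r*u - 6*r + u^2 - 3*u)/(u - 6)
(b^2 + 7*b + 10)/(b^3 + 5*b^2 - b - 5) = (b + 2)/(b^2 - 1)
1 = 1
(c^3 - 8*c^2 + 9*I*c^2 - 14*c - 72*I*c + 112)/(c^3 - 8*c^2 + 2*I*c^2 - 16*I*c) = (c + 7*I)/c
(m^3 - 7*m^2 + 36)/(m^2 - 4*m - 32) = (-m^3 + 7*m^2 - 36)/(-m^2 + 4*m + 32)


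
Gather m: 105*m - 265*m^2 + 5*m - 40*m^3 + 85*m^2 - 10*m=-40*m^3 - 180*m^2 + 100*m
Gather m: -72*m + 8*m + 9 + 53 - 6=56 - 64*m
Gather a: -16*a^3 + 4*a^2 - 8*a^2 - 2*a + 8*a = -16*a^3 - 4*a^2 + 6*a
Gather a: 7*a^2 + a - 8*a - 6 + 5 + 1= 7*a^2 - 7*a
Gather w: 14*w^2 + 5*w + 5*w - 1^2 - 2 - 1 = 14*w^2 + 10*w - 4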